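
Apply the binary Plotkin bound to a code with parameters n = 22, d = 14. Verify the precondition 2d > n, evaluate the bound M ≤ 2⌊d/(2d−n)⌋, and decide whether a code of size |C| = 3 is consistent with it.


Plotkin bound M ≤ 4; given |C| = 3 ≤ bound (satisfied).

Check applicability: 2d = 28, n = 22.
2d − n = 6 > 0, so Plotkin applies.
Compute d/(2d−n) = 14/6 ≈ 2.3333.
⌊d/(2d−n)⌋ = 2.
Plotkin bound: M ≤ 2·2 = 4.
Given |C| = 3, check: satisfied.
This |C| is below the Plotkin bound.


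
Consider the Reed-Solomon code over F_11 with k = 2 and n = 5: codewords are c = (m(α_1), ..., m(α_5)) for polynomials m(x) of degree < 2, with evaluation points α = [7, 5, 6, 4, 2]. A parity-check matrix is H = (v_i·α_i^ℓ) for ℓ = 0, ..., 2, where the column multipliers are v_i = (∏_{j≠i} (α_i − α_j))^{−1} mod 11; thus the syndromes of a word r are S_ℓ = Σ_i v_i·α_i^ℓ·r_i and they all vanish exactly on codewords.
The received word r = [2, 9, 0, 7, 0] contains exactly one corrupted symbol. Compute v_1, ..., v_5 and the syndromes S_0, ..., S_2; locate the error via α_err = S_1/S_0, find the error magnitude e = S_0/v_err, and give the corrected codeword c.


S = (3, 6, 1), error at position 5, error magnitude e = 8, c = [2, 9, 0, 7, 3].

Step 1: column multipliers v_i = (∏_{j≠i}(α_i − α_j))^{−1} mod 11.
  i = 1 (α = 7): (7−5)(7−6)(7−4)(7−2) = 2·1·3·5 = 30 ≡ 8, so v_1 = 8^{−1} = 7 (mod 11).
  i = 2 (α = 5): (5−7)(5−6)(5−4)(5−2) = (−2)·(−1)·1·3 = 6 ≡ 6, so v_2 = 6^{−1} = 2 (mod 11).
  i = 3 (α = 6): (6−7)(6−5)(6−4)(6−2) = (−1)·1·2·4 = −8 ≡ 3, so v_3 = 3^{−1} = 4 (mod 11).
  i = 4 (α = 4): (4−7)(4−5)(4−6)(4−2) = (−3)·(−1)·(−2)·2 = −12 ≡ 10, so v_4 = 10^{−1} = 10 (mod 11).
  i = 5 (α = 2): (2−7)(2−5)(2−6)(2−4) = (−5)·(−3)·(−4)·(−2) = 120 ≡ 10, so v_5 = 10^{−1} = 10 (mod 11).
  v = [7, 2, 4, 10, 10].
Step 2: syndromes of r = [2, 9, 0, 7, 0] (all sums mod 11).
  S_0 = Σ v_i r_i = 7·2 + 2·9 + 4·0 + 10·7 + 10·0 = 102 ≡ 3.
  S_1 = Σ v_i α_i r_i = 7·7·2 + 2·5·9 + 4·6·0 + 10·4·7 + 10·2·0 = 468 ≡ 6.
  α_i^2 mod 11 = [5, 3, 3, 5, 4].
  S_2 = Σ v_i α_i^2 r_i = 7·5·2 + 2·3·9 + 4·3·0 + 10·5·7 + 10·4·0 = 474 ≡ 1.
  S = (3, 6, 1) ≠ 0, so r is not a codeword (an error is present).
Step 3: locate the error. For a single error e at position i, S_ℓ = v_i·e·α_i^ℓ, so α_err = S_1/S_0.
  S_0^{−1} = 3^{−1} = 4 (mod 11), so α_err = 6·4 = 24 ≡ 2 = α_5. Error position i = 5.
  Consistency check: S_2/S_1 = 1·2 = 2 ≡ 2 = α_err ✓ (single-error assumption holds).
Step 4: error magnitude e = S_0/v_5 = S_0·∏_{j≠5}(α_5 − α_j) = 3·10 = 30 ≡ 8 (mod 11).
Step 5: correct position 5: c_5 = r_5 − e = 0 − 8 ≡ 3 (mod 11). Hence c = [2, 9, 0, 7, 3].
  Check: interpolating c through the α_i gives m(x) = 10 + 2·x (degree < 2) with m(α_i) = c_i for every i, so c is indeed a codeword.


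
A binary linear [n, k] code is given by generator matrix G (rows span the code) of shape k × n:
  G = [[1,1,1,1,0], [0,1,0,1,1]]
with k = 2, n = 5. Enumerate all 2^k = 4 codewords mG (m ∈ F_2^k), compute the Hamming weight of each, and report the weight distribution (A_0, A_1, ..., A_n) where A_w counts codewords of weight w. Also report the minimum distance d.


Weight distribution: A_0 = 1, A_3 = 2, A_4 = 1. Minimum distance d = 3.

Enumerate all 2^2 = 4 messages m ∈ F_2^2.
For each, compute codeword c = mG in F_2^5, then tally its weight.
  m = 00 → c = 00000, weight = 0.
  m = 10 → c = 11110, weight = 4.
  m = 01 → c = 01011, weight = 3.
  m = 11 → c = 10101, weight = 3.
Tally weights:
  weight 0: 1 codewords.
  weight 3: 2 codewords.
  weight 4: 1 codewords.
Minimum distance d = smallest w > 0 with A_w > 0 = 3.
Sanity: Σ A_w = 4 = 2^2 = 4 ✓.


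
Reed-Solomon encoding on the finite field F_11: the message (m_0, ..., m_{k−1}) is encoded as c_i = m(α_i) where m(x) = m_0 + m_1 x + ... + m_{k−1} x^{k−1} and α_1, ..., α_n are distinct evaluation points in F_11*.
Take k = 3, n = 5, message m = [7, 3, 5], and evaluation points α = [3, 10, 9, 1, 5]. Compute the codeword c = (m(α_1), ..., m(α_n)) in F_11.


c = [6, 9, 10, 4, 4]

Message polynomial: m(x) = 7 + 3·x + 5·x^2 (mod 11).
For each evaluation point α_i, compute m(α_i) mod 11:
  α_1 = 3: Horner steps 5 → 7 → 6, so m(3) = 6.
  α_2 = 10: Horner steps 5 → 9 → 9, so m(10) = 9.
  α_3 = 9: Horner steps 5 → 4 → 10, so m(9) = 10.
  α_4 = 1: Horner steps 5 → 8 → 4, so m(1) = 4.
  α_5 = 5: Horner steps 5 → 6 → 4, so m(5) = 4.
Codeword c = [6, 9, 10, 4, 4] ∈ F_11^5.


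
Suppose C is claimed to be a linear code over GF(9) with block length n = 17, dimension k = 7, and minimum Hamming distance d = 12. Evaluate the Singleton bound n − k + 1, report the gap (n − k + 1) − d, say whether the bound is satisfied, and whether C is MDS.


Singleton RHS = n − k + 1 = 11, slack = -1, bound violated (no such code; not MDS).

Singleton bound: d ≤ n − k + 1.
Here n = 17, k = 7, so n − k + 1 = 11.
Given d = 12, check d ≤ 11: NO.
Slack = (n − k + 1) − d = -1.
The slack is negative: d = 12 exceeds n − k + 1 = 11 by 1, so the Singleton bound is violated and no linear [17, 7, 12]_9 code can exist. In particular it is not MDS (MDS requires d = n − k + 1 exactly).
Description: the claimed parameters are [17, 7, 12]_9; such a code would be impossible (violates the Singleton bound).


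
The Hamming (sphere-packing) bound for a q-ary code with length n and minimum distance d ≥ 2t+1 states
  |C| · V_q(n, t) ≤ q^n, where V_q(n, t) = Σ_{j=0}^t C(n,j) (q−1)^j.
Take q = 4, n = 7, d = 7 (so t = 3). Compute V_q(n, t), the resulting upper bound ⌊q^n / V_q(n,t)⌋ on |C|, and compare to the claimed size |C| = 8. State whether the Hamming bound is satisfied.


V_q(n, t) = 1156, q^n = 16384, Hamming bound = 14, |C| = 8 ≤ bound (satisfied).

Step 1: Compute V_q(n, t) = Σ_{j=0}^3 C(n, j) (q−1)^j.
  j = 0: C(7,0)·(3)^0 = 1·1 = 1.
  j = 1: C(7,1)·(3)^1 = 7·3 = 21.
  j = 2: C(7,2)·(3)^2 = 21·9 = 189.
  j = 3: C(7,3)·(3)^3 = 35·27 = 945.
  V_q(n, t) = 1 + 21 + 189 + 945 = 1156.
Step 2: q^n = 4^7 = 16384.
Step 3: Hamming bound ⌊q^n / V_q(n,t)⌋ = ⌊16384/1156⌋ = 14.
Step 4: Compare |C| = 8 to 14: satisfied.
The claimed |C| lies below the Hamming bound.


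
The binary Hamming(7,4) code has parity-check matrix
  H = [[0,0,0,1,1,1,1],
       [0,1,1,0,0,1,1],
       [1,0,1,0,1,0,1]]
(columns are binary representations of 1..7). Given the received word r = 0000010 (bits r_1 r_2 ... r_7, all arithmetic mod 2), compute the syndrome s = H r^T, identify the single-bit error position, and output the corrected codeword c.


s = (1, 1, 0)^T, error position = 6, corrected codeword c = 0000000

Compute s = H r^T mod 2 one row at a time:
  s_1 = 0 + 0 + 1 + 0 = 1 ≡ 1 (mod 2).
  s_2 = 0 + 0 + 1 + 0 = 1 ≡ 1 (mod 2).
  s_3 = 0 + 0 + 0 + 0 = 0 ≡ 0 (mod 2).
s = (1, 1, 0)^T — this equals column 6 of H (binary 110), so error is at position 6.
Correct: flip bit 6 of r = 0000010 to get c = 0000000.


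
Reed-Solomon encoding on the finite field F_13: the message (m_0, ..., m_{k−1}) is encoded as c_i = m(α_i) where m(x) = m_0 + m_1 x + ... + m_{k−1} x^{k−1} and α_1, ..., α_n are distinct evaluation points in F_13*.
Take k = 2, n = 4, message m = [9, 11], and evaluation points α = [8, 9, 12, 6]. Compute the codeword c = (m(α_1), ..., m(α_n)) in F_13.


c = [6, 4, 11, 10]

Message polynomial: m(x) = 9 + 11·x (mod 13).
For each evaluation point α_i, compute m(α_i) mod 13:
  α_1 = 8: Horner steps 11 → 6, so m(8) = 6.
  α_2 = 9: Horner steps 11 → 4, so m(9) = 4.
  α_3 = 12: Horner steps 11 → 11, so m(12) = 11.
  α_4 = 6: Horner steps 11 → 10, so m(6) = 10.
Codeword c = [6, 4, 11, 10] ∈ F_13^4.


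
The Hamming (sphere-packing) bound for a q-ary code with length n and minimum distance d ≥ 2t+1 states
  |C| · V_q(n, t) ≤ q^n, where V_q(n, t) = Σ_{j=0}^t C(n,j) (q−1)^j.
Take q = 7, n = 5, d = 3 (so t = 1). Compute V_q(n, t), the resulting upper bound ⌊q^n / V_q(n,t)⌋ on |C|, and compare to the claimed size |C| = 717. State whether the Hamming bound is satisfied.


V_q(n, t) = 31, q^n = 16807, Hamming bound = 542, |C| = 717 > bound (violated).

Step 1: Compute V_q(n, t) = Σ_{j=0}^1 C(n, j) (q−1)^j.
  j = 0: C(5,0)·(6)^0 = 1·1 = 1.
  j = 1: C(5,1)·(6)^1 = 5·6 = 30.
  V_q(n, t) = 1 + 30 = 31.
Step 2: q^n = 7^5 = 16807.
Step 3: Hamming bound ⌊q^n / V_q(n,t)⌋ = ⌊16807/31⌋ = 542.
Step 4: Compare |C| = 717 to 542: violated.
The claimed |C| lies above the Hamming bound, so no 7-ary code of length 5 with d ≥ 3 can have 717 codewords.


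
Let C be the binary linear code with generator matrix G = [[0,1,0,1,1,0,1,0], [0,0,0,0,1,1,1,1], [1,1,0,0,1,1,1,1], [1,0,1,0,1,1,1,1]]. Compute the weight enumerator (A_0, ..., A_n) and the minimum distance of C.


Weight distribution: A_0 = 1, A_2 = 3, A_4 = 7, A_6 = 5. Minimum distance d = 2.

Enumerate all 2^4 = 16 messages m ∈ F_2^4.
For each, compute codeword c = mG in F_2^8, then tally its weight.
  m = 0000 → c = 00000000, weight = 0.
  m = 1000 → c = 01011010, weight = 4.
  m = 0100 → c = 00001111, weight = 4.
  m = 1100 → c = 01010101, weight = 4.
  m = 0010 → c = 11001111, weight = 6.
  m = 1010 → c = 10010101, weight = 4.
  m = 0110 → c = 11000000, weight = 2.
  m = 1110 → c = 10011010, weight = 4.
  m = 0001 → c = 10101111, weight = 6.
  m = 1001 → c = 11110101, weight = 6.
  m = 0101 → c = 10100000, weight = 2.
  m = 1101 → c = 11111010, weight = 6.
  m = 0011 → c = 01100000, weight = 2.
  m = 1011 → c = 00111010, weight = 4.
  m = 0111 → c = 01101111, weight = 6.
  m = 1111 → c = 00110101, weight = 4.
Tally weights:
  weight 0: 1 codewords.
  weight 2: 3 codewords.
  weight 4: 7 codewords.
  weight 6: 5 codewords.
Minimum distance d = smallest w > 0 with A_w > 0 = 2.
Sanity: Σ A_w = 16 = 2^4 = 16 ✓.


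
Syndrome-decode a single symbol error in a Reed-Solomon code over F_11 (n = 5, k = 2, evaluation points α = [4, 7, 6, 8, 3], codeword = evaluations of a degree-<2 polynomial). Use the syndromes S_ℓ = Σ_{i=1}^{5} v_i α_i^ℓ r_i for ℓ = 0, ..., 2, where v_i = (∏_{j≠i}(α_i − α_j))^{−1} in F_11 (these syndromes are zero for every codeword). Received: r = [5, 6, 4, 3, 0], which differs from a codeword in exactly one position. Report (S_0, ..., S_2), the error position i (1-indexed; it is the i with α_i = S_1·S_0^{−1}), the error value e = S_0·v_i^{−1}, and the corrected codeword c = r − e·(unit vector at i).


S = (3, 10, 4), error at position 2, error magnitude e = 8, c = [5, 9, 4, 3, 0].

Step 1: column multipliers v_i = (∏_{j≠i}(α_i − α_j))^{−1} mod 11.
  i = 1 (α = 4): (4−7)(4−6)(4−8)(4−3) = (−3)·(−2)·(−4)·1 = −24 ≡ 9, so v_1 = 9^{−1} = 5 (mod 11).
  i = 2 (α = 7): (7−4)(7−6)(7−8)(7−3) = 3·1·(−1)·4 = −12 ≡ 10, so v_2 = 10^{−1} = 10 (mod 11).
  i = 3 (α = 6): (6−4)(6−7)(6−8)(6−3) = 2·(−1)·(−2)·3 = 12 ≡ 1, so v_3 = 1^{−1} = 1 (mod 11).
  i = 4 (α = 8): (8−4)(8−7)(8−6)(8−3) = 4·1·2·5 = 40 ≡ 7, so v_4 = 7^{−1} = 8 (mod 11).
  i = 5 (α = 3): (3−4)(3−7)(3−6)(3−8) = (−1)·(−4)·(−3)·(−5) = 60 ≡ 5, so v_5 = 5^{−1} = 9 (mod 11).
  v = [5, 10, 1, 8, 9].
Step 2: syndromes of r = [5, 6, 4, 3, 0] (all sums mod 11).
  S_0 = Σ v_i r_i = 5·5 + 10·6 + 1·4 + 8·3 + 9·0 = 113 ≡ 3.
  S_1 = Σ v_i α_i r_i = 5·4·5 + 10·7·6 + 1·6·4 + 8·8·3 + 9·3·0 = 736 ≡ 10.
  α_i^2 mod 11 = [5, 5, 3, 9, 9].
  S_2 = Σ v_i α_i^2 r_i = 5·5·5 + 10·5·6 + 1·3·4 + 8·9·3 + 9·9·0 = 653 ≡ 4.
  S = (3, 10, 4) ≠ 0, so r is not a codeword (an error is present).
Step 3: locate the error. For a single error e at position i, S_ℓ = v_i·e·α_i^ℓ, so α_err = S_1/S_0.
  S_0^{−1} = 3^{−1} = 4 (mod 11), so α_err = 10·4 = 40 ≡ 7 = α_2. Error position i = 2.
  Consistency check: S_2/S_1 = 4·10 = 40 ≡ 7 = α_err ✓ (single-error assumption holds).
Step 4: error magnitude e = S_0/v_2 = S_0·∏_{j≠2}(α_2 − α_j) = 3·10 = 30 ≡ 8 (mod 11).
Step 5: correct position 2: c_2 = r_2 − e = 6 − 8 ≡ 9 (mod 11). Hence c = [5, 9, 4, 3, 0].
  Check: interpolating c through the α_i gives m(x) = 7 + 5·x (degree < 2) with m(α_i) = c_i for every i, so c is indeed a codeword.


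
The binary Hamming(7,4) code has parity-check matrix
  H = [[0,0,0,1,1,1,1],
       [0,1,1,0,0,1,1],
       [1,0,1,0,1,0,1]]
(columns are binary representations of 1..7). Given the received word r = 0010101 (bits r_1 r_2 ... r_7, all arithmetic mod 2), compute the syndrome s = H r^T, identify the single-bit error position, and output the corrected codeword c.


s = (0, 0, 1)^T, error position = 1, corrected codeword c = 1010101

Compute s = H r^T mod 2 one row at a time:
  s_1 = 0 + 1 + 0 + 1 = 2 ≡ 0 (mod 2).
  s_2 = 0 + 1 + 0 + 1 = 2 ≡ 0 (mod 2).
  s_3 = 0 + 1 + 1 + 1 = 3 ≡ 1 (mod 2).
s = (0, 0, 1)^T — this equals column 1 of H (binary 001), so error is at position 1.
Correct: flip bit 1 of r = 0010101 to get c = 1010101.


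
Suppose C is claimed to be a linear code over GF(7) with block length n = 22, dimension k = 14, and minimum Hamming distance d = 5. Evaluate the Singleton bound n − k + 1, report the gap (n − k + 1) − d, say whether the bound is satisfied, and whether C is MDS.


Singleton RHS = n − k + 1 = 9, slack = 4, bound satisfied, not MDS.

Singleton bound: d ≤ n − k + 1.
Here n = 22, k = 14, so n − k + 1 = 9.
Given d = 5, check d ≤ 9: YES.
Slack = (n − k + 1) − d = 4.
The code is NOT MDS (slack = 4 > 0).
Description: the claimed parameters are [22, 14, 5]_7; such a code would be non-MDS.


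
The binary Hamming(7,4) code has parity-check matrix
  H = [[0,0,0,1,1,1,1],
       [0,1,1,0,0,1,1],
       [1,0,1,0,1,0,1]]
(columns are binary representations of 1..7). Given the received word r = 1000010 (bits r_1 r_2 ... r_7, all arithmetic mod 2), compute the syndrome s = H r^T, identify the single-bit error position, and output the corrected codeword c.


s = (1, 1, 1)^T, error position = 7, corrected codeword c = 1000011

Compute s = H r^T mod 2 one row at a time:
  s_1 = 0 + 0 + 1 + 0 = 1 ≡ 1 (mod 2).
  s_2 = 0 + 0 + 1 + 0 = 1 ≡ 1 (mod 2).
  s_3 = 1 + 0 + 0 + 0 = 1 ≡ 1 (mod 2).
s = (1, 1, 1)^T — this equals column 7 of H (binary 111), so error is at position 7.
Correct: flip bit 7 of r = 1000010 to get c = 1000011.


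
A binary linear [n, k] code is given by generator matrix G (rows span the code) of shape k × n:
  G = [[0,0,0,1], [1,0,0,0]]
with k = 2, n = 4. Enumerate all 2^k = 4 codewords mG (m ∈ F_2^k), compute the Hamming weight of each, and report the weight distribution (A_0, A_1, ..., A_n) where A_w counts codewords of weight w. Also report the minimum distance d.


Weight distribution: A_0 = 1, A_1 = 2, A_2 = 1. Minimum distance d = 1.

Enumerate all 2^2 = 4 messages m ∈ F_2^2.
For each, compute codeword c = mG in F_2^4, then tally its weight.
  m = 00 → c = 0000, weight = 0.
  m = 10 → c = 0001, weight = 1.
  m = 01 → c = 1000, weight = 1.
  m = 11 → c = 1001, weight = 2.
Tally weights:
  weight 0: 1 codewords.
  weight 1: 2 codewords.
  weight 2: 1 codewords.
Minimum distance d = smallest w > 0 with A_w > 0 = 1.
Sanity: Σ A_w = 4 = 2^2 = 4 ✓.


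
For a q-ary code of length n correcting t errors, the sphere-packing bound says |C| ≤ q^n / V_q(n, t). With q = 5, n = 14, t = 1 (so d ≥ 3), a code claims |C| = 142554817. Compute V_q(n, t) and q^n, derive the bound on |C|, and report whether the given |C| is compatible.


V_q(n, t) = 57, q^n = 6103515625, Hamming bound = 107079221, |C| = 142554817 > bound (violated).

Step 1: Compute V_q(n, t) = Σ_{j=0}^1 C(n, j) (q−1)^j.
  j = 0: C(14,0)·(4)^0 = 1·1 = 1.
  j = 1: C(14,1)·(4)^1 = 14·4 = 56.
  V_q(n, t) = 1 + 56 = 57.
Step 2: q^n = 5^14 = 6103515625.
Step 3: Hamming bound ⌊q^n / V_q(n,t)⌋ = ⌊6103515625/57⌋ = 107079221.
Step 4: Compare |C| = 142554817 to 107079221: violated.
The claimed |C| lies above the Hamming bound, so no 5-ary code of length 14 with d ≥ 3 can have 142554817 codewords.


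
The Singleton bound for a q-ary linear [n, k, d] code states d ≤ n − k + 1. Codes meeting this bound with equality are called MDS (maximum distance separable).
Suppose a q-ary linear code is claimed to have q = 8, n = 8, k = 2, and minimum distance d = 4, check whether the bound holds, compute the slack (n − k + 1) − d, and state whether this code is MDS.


Singleton RHS = n − k + 1 = 7, slack = 3, bound satisfied, not MDS.

Singleton bound: d ≤ n − k + 1.
Here n = 8, k = 2, so n − k + 1 = 7.
Given d = 4, check d ≤ 7: YES.
Slack = (n − k + 1) − d = 3.
The code is NOT MDS (slack = 3 > 0).
Description: the claimed parameters are [8, 2, 4]_8; such a code would be non-MDS.


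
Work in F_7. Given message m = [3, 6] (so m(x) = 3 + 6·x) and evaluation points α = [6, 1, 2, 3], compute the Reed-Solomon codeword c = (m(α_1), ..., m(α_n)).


c = [4, 2, 1, 0]

Message polynomial: m(x) = 3 + 6·x (mod 7).
For each evaluation point α_i, compute m(α_i) mod 7:
  α_1 = 6: Horner steps 6 → 4, so m(6) = 4.
  α_2 = 1: Horner steps 6 → 2, so m(1) = 2.
  α_3 = 2: Horner steps 6 → 1, so m(2) = 1.
  α_4 = 3: Horner steps 6 → 0, so m(3) = 0.
Codeword c = [4, 2, 1, 0] ∈ F_7^4.


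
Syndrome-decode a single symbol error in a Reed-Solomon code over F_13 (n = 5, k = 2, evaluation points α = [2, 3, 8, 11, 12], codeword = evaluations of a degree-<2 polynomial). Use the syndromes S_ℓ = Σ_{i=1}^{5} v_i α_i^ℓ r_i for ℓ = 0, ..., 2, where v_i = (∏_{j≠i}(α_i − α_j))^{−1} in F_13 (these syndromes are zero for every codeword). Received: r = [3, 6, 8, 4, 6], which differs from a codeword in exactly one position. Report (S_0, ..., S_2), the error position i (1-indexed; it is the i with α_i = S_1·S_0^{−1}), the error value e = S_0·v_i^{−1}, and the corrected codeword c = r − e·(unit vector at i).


S = (10, 3, 10), error at position 5, error magnitude e = 12, c = [3, 6, 8, 4, 7].

Step 1: column multipliers v_i = (∏_{j≠i}(α_i − α_j))^{−1} mod 13.
  i = 1 (α = 2): (2−3)(2−8)(2−11)(2−12) = (−1)·(−6)·(−9)·(−10) = 540 ≡ 7, so v_1 = 7^{−1} = 2 (mod 13).
  i = 2 (α = 3): (3−2)(3−8)(3−11)(3−12) = 1·(−5)·(−8)·(−9) = −360 ≡ 4, so v_2 = 4^{−1} = 10 (mod 13).
  i = 3 (α = 8): (8−2)(8−3)(8−11)(8−12) = 6·5·(−3)·(−4) = 360 ≡ 9, so v_3 = 9^{−1} = 3 (mod 13).
  i = 4 (α = 11): (11−2)(11−3)(11−8)(11−12) = 9·8·3·(−1) = −216 ≡ 5, so v_4 = 5^{−1} = 8 (mod 13).
  i = 5 (α = 12): (12−2)(12−3)(12−8)(12−11) = 10·9·4·1 = 360 ≡ 9, so v_5 = 9^{−1} = 3 (mod 13).
  v = [2, 10, 3, 8, 3].
Step 2: syndromes of r = [3, 6, 8, 4, 6] (all sums mod 13).
  S_0 = Σ v_i r_i = 2·3 + 10·6 + 3·8 + 8·4 + 3·6 = 140 ≡ 10.
  S_1 = Σ v_i α_i r_i = 2·2·3 + 10·3·6 + 3·8·8 + 8·11·4 + 3·12·6 = 952 ≡ 3.
  α_i^2 mod 13 = [4, 9, 12, 4, 1].
  S_2 = Σ v_i α_i^2 r_i = 2·4·3 + 10·9·6 + 3·12·8 + 8·4·4 + 3·1·6 = 998 ≡ 10.
  S = (10, 3, 10) ≠ 0, so r is not a codeword (an error is present).
Step 3: locate the error. For a single error e at position i, S_ℓ = v_i·e·α_i^ℓ, so α_err = S_1/S_0.
  S_0^{−1} = 10^{−1} = 4 (mod 13), so α_err = 3·4 = 12 ≡ 12 = α_5. Error position i = 5.
  Consistency check: S_2/S_1 = 10·9 = 90 ≡ 12 = α_err ✓ (single-error assumption holds).
Step 4: error magnitude e = S_0/v_5 = S_0·∏_{j≠5}(α_5 − α_j) = 10·9 = 90 ≡ 12 (mod 13).
Step 5: correct position 5: c_5 = r_5 − e = 6 − 12 ≡ 7 (mod 13). Hence c = [3, 6, 8, 4, 7].
  Check: interpolating c through the α_i gives m(x) = 10 + 3·x (degree < 2) with m(α_i) = c_i for every i, so c is indeed a codeword.


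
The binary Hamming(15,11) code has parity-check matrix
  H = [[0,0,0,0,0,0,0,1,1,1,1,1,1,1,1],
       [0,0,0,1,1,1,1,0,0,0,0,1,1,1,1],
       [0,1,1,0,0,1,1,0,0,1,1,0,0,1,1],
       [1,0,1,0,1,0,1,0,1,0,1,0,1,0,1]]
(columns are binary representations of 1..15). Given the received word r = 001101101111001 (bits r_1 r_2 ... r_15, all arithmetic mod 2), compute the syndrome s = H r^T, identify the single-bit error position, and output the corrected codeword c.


s = (1, 1, 0, 1)^T, error position = 13, corrected codeword c = 001101101111101

Compute s = H r^T mod 2 one row at a time:
  s_1 = 0 + 1 + 1 + 1 + 1 + 0 + 0 + 1 = 5 ≡ 1 (mod 2).
  s_2 = 1 + 0 + 1 + 1 + 1 + 0 + 0 + 1 = 5 ≡ 1 (mod 2).
  s_3 = 0 + 1 + 1 + 1 + 1 + 1 + 0 + 1 = 6 ≡ 0 (mod 2).
  s_4 = 0 + 1 + 0 + 1 + 1 + 1 + 0 + 1 = 5 ≡ 1 (mod 2).
s = (1, 1, 0, 1)^T — this equals column 13 of H (binary 1101), so error is at position 13.
Correct: flip bit 13 of r = 001101101111001 to get c = 001101101111101.


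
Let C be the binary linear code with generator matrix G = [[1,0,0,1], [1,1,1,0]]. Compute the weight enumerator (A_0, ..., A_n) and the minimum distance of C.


Weight distribution: A_0 = 1, A_2 = 1, A_3 = 2. Minimum distance d = 2.

Enumerate all 2^2 = 4 messages m ∈ F_2^2.
For each, compute codeword c = mG in F_2^4, then tally its weight.
  m = 00 → c = 0000, weight = 0.
  m = 10 → c = 1001, weight = 2.
  m = 01 → c = 1110, weight = 3.
  m = 11 → c = 0111, weight = 3.
Tally weights:
  weight 0: 1 codewords.
  weight 2: 1 codewords.
  weight 3: 2 codewords.
Minimum distance d = smallest w > 0 with A_w > 0 = 2.
Sanity: Σ A_w = 4 = 2^2 = 4 ✓.


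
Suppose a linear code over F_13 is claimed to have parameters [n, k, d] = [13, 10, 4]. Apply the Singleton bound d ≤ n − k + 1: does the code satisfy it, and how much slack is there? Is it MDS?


Singleton RHS = n − k + 1 = 4, slack = 0, bound satisfied, MDS.

Singleton bound: d ≤ n − k + 1.
Here n = 13, k = 10, so n − k + 1 = 4.
Given d = 4, check d ≤ 4: YES.
Slack = (n − k + 1) − d = 0.
The code is MDS (slack = 0).
Description: the claimed parameters are [13, 10, 4]_13; such a code would be MDS (meets Singleton bound).


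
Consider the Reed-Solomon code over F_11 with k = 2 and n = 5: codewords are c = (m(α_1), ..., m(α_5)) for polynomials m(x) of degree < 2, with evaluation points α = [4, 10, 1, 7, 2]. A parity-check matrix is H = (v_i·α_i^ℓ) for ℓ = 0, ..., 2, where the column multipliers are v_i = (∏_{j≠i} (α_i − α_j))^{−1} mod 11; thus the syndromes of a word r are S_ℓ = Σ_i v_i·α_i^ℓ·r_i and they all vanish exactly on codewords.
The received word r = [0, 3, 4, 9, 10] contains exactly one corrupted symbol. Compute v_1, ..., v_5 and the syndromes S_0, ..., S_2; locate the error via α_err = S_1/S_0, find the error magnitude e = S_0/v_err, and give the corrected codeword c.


S = (7, 5, 2), error at position 4, error magnitude e = 2, c = [0, 3, 4, 7, 10].

Step 1: column multipliers v_i = (∏_{j≠i}(α_i − α_j))^{−1} mod 11.
  i = 1 (α = 4): (4−10)(4−1)(4−7)(4−2) = (−6)·3·(−3)·2 = 108 ≡ 9, so v_1 = 9^{−1} = 5 (mod 11).
  i = 2 (α = 10): (10−4)(10−1)(10−7)(10−2) = 6·9·3·8 = 1296 ≡ 9, so v_2 = 9^{−1} = 5 (mod 11).
  i = 3 (α = 1): (1−4)(1−10)(1−7)(1−2) = (−3)·(−9)·(−6)·(−1) = 162 ≡ 8, so v_3 = 8^{−1} = 7 (mod 11).
  i = 4 (α = 7): (7−4)(7−10)(7−1)(7−2) = 3·(−3)·6·5 = −270 ≡ 5, so v_4 = 5^{−1} = 9 (mod 11).
  i = 5 (α = 2): (2−4)(2−10)(2−1)(2−7) = (−2)·(−8)·1·(−5) = −80 ≡ 8, so v_5 = 8^{−1} = 7 (mod 11).
  v = [5, 5, 7, 9, 7].
Step 2: syndromes of r = [0, 3, 4, 9, 10] (all sums mod 11).
  S_0 = Σ v_i r_i = 5·0 + 5·3 + 7·4 + 9·9 + 7·10 = 194 ≡ 7.
  S_1 = Σ v_i α_i r_i = 5·4·0 + 5·10·3 + 7·1·4 + 9·7·9 + 7·2·10 = 885 ≡ 5.
  α_i^2 mod 11 = [5, 1, 1, 5, 4].
  S_2 = Σ v_i α_i^2 r_i = 5·5·0 + 5·1·3 + 7·1·4 + 9·5·9 + 7·4·10 = 728 ≡ 2.
  S = (7, 5, 2) ≠ 0, so r is not a codeword (an error is present).
Step 3: locate the error. For a single error e at position i, S_ℓ = v_i·e·α_i^ℓ, so α_err = S_1/S_0.
  S_0^{−1} = 7^{−1} = 8 (mod 11), so α_err = 5·8 = 40 ≡ 7 = α_4. Error position i = 4.
  Consistency check: S_2/S_1 = 2·9 = 18 ≡ 7 = α_err ✓ (single-error assumption holds).
Step 4: error magnitude e = S_0/v_4 = S_0·∏_{j≠4}(α_4 − α_j) = 7·5 = 35 ≡ 2 (mod 11).
Step 5: correct position 4: c_4 = r_4 − e = 9 − 2 ≡ 7 (mod 11). Hence c = [0, 3, 4, 7, 10].
  Check: interpolating c through the α_i gives m(x) = 9 + 6·x (degree < 2) with m(α_i) = c_i for every i, so c is indeed a codeword.


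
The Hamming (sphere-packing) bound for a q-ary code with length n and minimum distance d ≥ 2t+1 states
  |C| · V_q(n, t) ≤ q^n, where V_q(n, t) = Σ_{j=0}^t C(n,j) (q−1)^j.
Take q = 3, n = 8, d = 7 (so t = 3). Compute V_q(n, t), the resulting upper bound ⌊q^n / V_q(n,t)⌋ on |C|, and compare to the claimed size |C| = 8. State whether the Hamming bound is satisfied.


V_q(n, t) = 577, q^n = 6561, Hamming bound = 11, |C| = 8 ≤ bound (satisfied).

Step 1: Compute V_q(n, t) = Σ_{j=0}^3 C(n, j) (q−1)^j.
  j = 0: C(8,0)·(2)^0 = 1·1 = 1.
  j = 1: C(8,1)·(2)^1 = 8·2 = 16.
  j = 2: C(8,2)·(2)^2 = 28·4 = 112.
  j = 3: C(8,3)·(2)^3 = 56·8 = 448.
  V_q(n, t) = 1 + 16 + 112 + 448 = 577.
Step 2: q^n = 3^8 = 6561.
Step 3: Hamming bound ⌊q^n / V_q(n,t)⌋ = ⌊6561/577⌋ = 11.
Step 4: Compare |C| = 8 to 11: satisfied.
The claimed |C| lies below the Hamming bound.


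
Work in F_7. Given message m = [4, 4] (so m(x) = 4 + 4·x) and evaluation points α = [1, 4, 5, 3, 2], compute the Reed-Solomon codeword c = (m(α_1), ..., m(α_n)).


c = [1, 6, 3, 2, 5]

Message polynomial: m(x) = 4 + 4·x (mod 7).
For each evaluation point α_i, compute m(α_i) mod 7:
  α_1 = 1: Horner steps 4 → 1, so m(1) = 1.
  α_2 = 4: Horner steps 4 → 6, so m(4) = 6.
  α_3 = 5: Horner steps 4 → 3, so m(5) = 3.
  α_4 = 3: Horner steps 4 → 2, so m(3) = 2.
  α_5 = 2: Horner steps 4 → 5, so m(2) = 5.
Codeword c = [1, 6, 3, 2, 5] ∈ F_7^5.


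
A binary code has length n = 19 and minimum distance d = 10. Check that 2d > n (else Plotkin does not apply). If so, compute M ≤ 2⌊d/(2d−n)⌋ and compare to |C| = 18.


Plotkin bound M ≤ 20; given |C| = 18 ≤ bound (satisfied).

Check applicability: 2d = 20, n = 19.
2d − n = 1 > 0, so Plotkin applies.
Compute d/(2d−n) = 10/1 ≈ 10.0000.
⌊d/(2d−n)⌋ = 10.
Plotkin bound: M ≤ 2·10 = 20.
Given |C| = 18, check: satisfied.
This |C| is below the Plotkin bound.


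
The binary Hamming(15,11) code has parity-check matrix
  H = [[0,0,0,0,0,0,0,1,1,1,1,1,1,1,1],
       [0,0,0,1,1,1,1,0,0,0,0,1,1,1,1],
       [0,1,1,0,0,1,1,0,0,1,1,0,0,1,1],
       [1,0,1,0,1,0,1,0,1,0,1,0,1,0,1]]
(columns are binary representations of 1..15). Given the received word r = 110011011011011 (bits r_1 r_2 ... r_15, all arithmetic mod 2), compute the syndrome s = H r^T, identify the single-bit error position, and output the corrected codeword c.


s = (0, 1, 1, 1)^T, error position = 7, corrected codeword c = 110011111011011

Compute s = H r^T mod 2 one row at a time:
  s_1 = 1 + 1 + 0 + 1 + 1 + 0 + 1 + 1 = 6 ≡ 0 (mod 2).
  s_2 = 0 + 1 + 1 + 0 + 1 + 0 + 1 + 1 = 5 ≡ 1 (mod 2).
  s_3 = 1 + 0 + 1 + 0 + 0 + 1 + 1 + 1 = 5 ≡ 1 (mod 2).
  s_4 = 1 + 0 + 1 + 0 + 1 + 1 + 0 + 1 = 5 ≡ 1 (mod 2).
s = (0, 1, 1, 1)^T — this equals column 7 of H (binary 0111), so error is at position 7.
Correct: flip bit 7 of r = 110011011011011 to get c = 110011111011011.


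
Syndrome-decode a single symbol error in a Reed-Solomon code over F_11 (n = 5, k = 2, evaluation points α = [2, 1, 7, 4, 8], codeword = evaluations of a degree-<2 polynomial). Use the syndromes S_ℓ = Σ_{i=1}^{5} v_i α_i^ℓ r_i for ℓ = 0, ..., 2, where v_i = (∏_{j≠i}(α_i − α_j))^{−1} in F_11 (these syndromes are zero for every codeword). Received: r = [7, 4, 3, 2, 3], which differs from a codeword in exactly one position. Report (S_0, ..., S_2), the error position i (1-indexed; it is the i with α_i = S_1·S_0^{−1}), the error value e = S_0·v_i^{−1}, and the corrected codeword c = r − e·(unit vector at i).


S = (4, 6, 9), error at position 3, error magnitude e = 3, c = [7, 4, 0, 2, 3].

Step 1: column multipliers v_i = (∏_{j≠i}(α_i − α_j))^{−1} mod 11.
  i = 1 (α = 2): (2−1)(2−7)(2−4)(2−8) = 1·(−5)·(−2)·(−6) = −60 ≡ 6, so v_1 = 6^{−1} = 2 (mod 11).
  i = 2 (α = 1): (1−2)(1−7)(1−4)(1−8) = (−1)·(−6)·(−3)·(−7) = 126 ≡ 5, so v_2 = 5^{−1} = 9 (mod 11).
  i = 3 (α = 7): (7−2)(7−1)(7−4)(7−8) = 5·6·3·(−1) = −90 ≡ 9, so v_3 = 9^{−1} = 5 (mod 11).
  i = 4 (α = 4): (4−2)(4−1)(4−7)(4−8) = 2·3·(−3)·(−4) = 72 ≡ 6, so v_4 = 6^{−1} = 2 (mod 11).
  i = 5 (α = 8): (8−2)(8−1)(8−7)(8−4) = 6·7·1·4 = 168 ≡ 3, so v_5 = 3^{−1} = 4 (mod 11).
  v = [2, 9, 5, 2, 4].
Step 2: syndromes of r = [7, 4, 3, 2, 3] (all sums mod 11).
  S_0 = Σ v_i r_i = 2·7 + 9·4 + 5·3 + 2·2 + 4·3 = 81 ≡ 4.
  S_1 = Σ v_i α_i r_i = 2·2·7 + 9·1·4 + 5·7·3 + 2·4·2 + 4·8·3 = 281 ≡ 6.
  α_i^2 mod 11 = [4, 1, 5, 5, 9].
  S_2 = Σ v_i α_i^2 r_i = 2·4·7 + 9·1·4 + 5·5·3 + 2·5·2 + 4·9·3 = 295 ≡ 9.
  S = (4, 6, 9) ≠ 0, so r is not a codeword (an error is present).
Step 3: locate the error. For a single error e at position i, S_ℓ = v_i·e·α_i^ℓ, so α_err = S_1/S_0.
  S_0^{−1} = 4^{−1} = 3 (mod 11), so α_err = 6·3 = 18 ≡ 7 = α_3. Error position i = 3.
  Consistency check: S_2/S_1 = 9·2 = 18 ≡ 7 = α_err ✓ (single-error assumption holds).
Step 4: error magnitude e = S_0/v_3 = S_0·∏_{j≠3}(α_3 − α_j) = 4·9 = 36 ≡ 3 (mod 11).
Step 5: correct position 3: c_3 = r_3 − e = 3 − 3 ≡ 0 (mod 11). Hence c = [7, 4, 0, 2, 3].
  Check: interpolating c through the α_i gives m(x) = 1 + 3·x (degree < 2) with m(α_i) = c_i for every i, so c is indeed a codeword.


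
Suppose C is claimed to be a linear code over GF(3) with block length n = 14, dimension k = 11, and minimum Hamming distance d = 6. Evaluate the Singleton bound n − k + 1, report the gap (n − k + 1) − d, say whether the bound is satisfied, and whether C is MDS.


Singleton RHS = n − k + 1 = 4, slack = -2, bound violated (no such code; not MDS).

Singleton bound: d ≤ n − k + 1.
Here n = 14, k = 11, so n − k + 1 = 4.
Given d = 6, check d ≤ 4: NO.
Slack = (n − k + 1) − d = -2.
The slack is negative: d = 6 exceeds n − k + 1 = 4 by 2, so the Singleton bound is violated and no linear [14, 11, 6]_3 code can exist. In particular it is not MDS (MDS requires d = n − k + 1 exactly).
Description: the claimed parameters are [14, 11, 6]_3; such a code would be impossible (violates the Singleton bound).


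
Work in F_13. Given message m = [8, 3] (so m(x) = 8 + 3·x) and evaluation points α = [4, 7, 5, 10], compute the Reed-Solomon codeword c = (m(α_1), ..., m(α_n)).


c = [7, 3, 10, 12]

Message polynomial: m(x) = 8 + 3·x (mod 13).
For each evaluation point α_i, compute m(α_i) mod 13:
  α_1 = 4: Horner steps 3 → 7, so m(4) = 7.
  α_2 = 7: Horner steps 3 → 3, so m(7) = 3.
  α_3 = 5: Horner steps 3 → 10, so m(5) = 10.
  α_4 = 10: Horner steps 3 → 12, so m(10) = 12.
Codeword c = [7, 3, 10, 12] ∈ F_13^4.


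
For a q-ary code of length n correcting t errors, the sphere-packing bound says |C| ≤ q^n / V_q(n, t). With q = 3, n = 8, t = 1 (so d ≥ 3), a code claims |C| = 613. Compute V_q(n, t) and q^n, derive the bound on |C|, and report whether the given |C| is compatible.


V_q(n, t) = 17, q^n = 6561, Hamming bound = 385, |C| = 613 > bound (violated).

Step 1: Compute V_q(n, t) = Σ_{j=0}^1 C(n, j) (q−1)^j.
  j = 0: C(8,0)·(2)^0 = 1·1 = 1.
  j = 1: C(8,1)·(2)^1 = 8·2 = 16.
  V_q(n, t) = 1 + 16 = 17.
Step 2: q^n = 3^8 = 6561.
Step 3: Hamming bound ⌊q^n / V_q(n,t)⌋ = ⌊6561/17⌋ = 385.
Step 4: Compare |C| = 613 to 385: violated.
The claimed |C| lies above the Hamming bound, so no 3-ary code of length 8 with d ≥ 3 can have 613 codewords.


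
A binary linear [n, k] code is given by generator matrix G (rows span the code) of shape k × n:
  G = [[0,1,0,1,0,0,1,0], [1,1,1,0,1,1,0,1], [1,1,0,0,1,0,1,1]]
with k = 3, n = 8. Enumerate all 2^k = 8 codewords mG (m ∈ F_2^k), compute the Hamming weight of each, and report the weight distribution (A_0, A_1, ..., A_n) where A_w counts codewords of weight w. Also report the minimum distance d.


Weight distribution: A_0 = 1, A_3 = 2, A_4 = 2, A_5 = 1, A_6 = 1, A_7 = 1. Minimum distance d = 3.

Enumerate all 2^3 = 8 messages m ∈ F_2^3.
For each, compute codeword c = mG in F_2^8, then tally its weight.
  m = 000 → c = 00000000, weight = 0.
  m = 100 → c = 01010010, weight = 3.
  m = 010 → c = 11101101, weight = 6.
  m = 110 → c = 10111111, weight = 7.
  m = 001 → c = 11001011, weight = 5.
  m = 101 → c = 10011001, weight = 4.
  m = 011 → c = 00100110, weight = 3.
  m = 111 → c = 01110100, weight = 4.
Tally weights:
  weight 0: 1 codewords.
  weight 3: 2 codewords.
  weight 4: 2 codewords.
  weight 5: 1 codewords.
  weight 6: 1 codewords.
  weight 7: 1 codewords.
Minimum distance d = smallest w > 0 with A_w > 0 = 3.
Sanity: Σ A_w = 8 = 2^3 = 8 ✓.


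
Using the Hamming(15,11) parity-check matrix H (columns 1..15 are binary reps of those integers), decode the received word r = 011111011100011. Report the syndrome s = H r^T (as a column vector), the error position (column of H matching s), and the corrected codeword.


s = (1, 1, 0, 0)^T, error position = 12, corrected codeword c = 011111011101011

Compute s = H r^T mod 2 one row at a time:
  s_1 = 1 + 1 + 1 + 0 + 0 + 0 + 1 + 1 = 5 ≡ 1 (mod 2).
  s_2 = 1 + 1 + 1 + 0 + 0 + 0 + 1 + 1 = 5 ≡ 1 (mod 2).
  s_3 = 1 + 1 + 1 + 0 + 1 + 0 + 1 + 1 = 6 ≡ 0 (mod 2).
  s_4 = 0 + 1 + 1 + 0 + 1 + 0 + 0 + 1 = 4 ≡ 0 (mod 2).
s = (1, 1, 0, 0)^T — this equals column 12 of H (binary 1100), so error is at position 12.
Correct: flip bit 12 of r = 011111011100011 to get c = 011111011101011.


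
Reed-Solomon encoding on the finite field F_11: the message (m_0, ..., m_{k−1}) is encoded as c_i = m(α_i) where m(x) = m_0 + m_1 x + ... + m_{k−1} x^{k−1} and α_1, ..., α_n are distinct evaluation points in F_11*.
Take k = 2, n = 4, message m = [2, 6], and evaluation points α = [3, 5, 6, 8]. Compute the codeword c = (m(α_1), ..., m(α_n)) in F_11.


c = [9, 10, 5, 6]

Message polynomial: m(x) = 2 + 6·x (mod 11).
For each evaluation point α_i, compute m(α_i) mod 11:
  α_1 = 3: Horner steps 6 → 9, so m(3) = 9.
  α_2 = 5: Horner steps 6 → 10, so m(5) = 10.
  α_3 = 6: Horner steps 6 → 5, so m(6) = 5.
  α_4 = 8: Horner steps 6 → 6, so m(8) = 6.
Codeword c = [9, 10, 5, 6] ∈ F_11^4.


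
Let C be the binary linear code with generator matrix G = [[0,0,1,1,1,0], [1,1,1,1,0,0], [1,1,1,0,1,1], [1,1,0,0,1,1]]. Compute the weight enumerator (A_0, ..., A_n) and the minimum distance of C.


Weight distribution: A_0 = 1, A_1 = 2, A_2 = 2, A_3 = 4, A_4 = 5, A_5 = 2. Minimum distance d = 1.

Enumerate all 2^4 = 16 messages m ∈ F_2^4.
For each, compute codeword c = mG in F_2^6, then tally its weight.
  m = 0000 → c = 000000, weight = 0.
  m = 1000 → c = 001110, weight = 3.
  m = 0100 → c = 111100, weight = 4.
  m = 1100 → c = 110010, weight = 3.
  m = 0010 → c = 111011, weight = 5.
  m = 1010 → c = 110101, weight = 4.
  m = 0110 → c = 000111, weight = 3.
  m = 1110 → c = 001001, weight = 2.
  m = 0001 → c = 110011, weight = 4.
  m = 1001 → c = 111101, weight = 5.
  m = 0101 → c = 001111, weight = 4.
  m = 1101 → c = 000001, weight = 1.
  m = 0011 → c = 001000, weight = 1.
  m = 1011 → c = 000110, weight = 2.
  m = 0111 → c = 110100, weight = 3.
  m = 1111 → c = 111010, weight = 4.
Tally weights:
  weight 0: 1 codewords.
  weight 1: 2 codewords.
  weight 2: 2 codewords.
  weight 3: 4 codewords.
  weight 4: 5 codewords.
  weight 5: 2 codewords.
Minimum distance d = smallest w > 0 with A_w > 0 = 1.
Sanity: Σ A_w = 16 = 2^4 = 16 ✓.


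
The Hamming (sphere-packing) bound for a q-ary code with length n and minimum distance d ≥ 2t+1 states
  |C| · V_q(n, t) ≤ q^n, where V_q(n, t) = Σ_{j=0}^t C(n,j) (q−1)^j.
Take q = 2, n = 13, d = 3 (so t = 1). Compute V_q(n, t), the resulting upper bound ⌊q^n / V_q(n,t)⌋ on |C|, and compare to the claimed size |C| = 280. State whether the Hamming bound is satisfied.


V_q(n, t) = 14, q^n = 8192, Hamming bound = 585, |C| = 280 ≤ bound (satisfied).

Step 1: Compute V_q(n, t) = Σ_{j=0}^1 C(n, j) (q−1)^j.
  j = 0: C(13,0)·(1)^0 = 1·1 = 1.
  j = 1: C(13,1)·(1)^1 = 13·1 = 13.
  V_q(n, t) = 1 + 13 = 14.
Step 2: q^n = 2^13 = 8192.
Step 3: Hamming bound ⌊q^n / V_q(n,t)⌋ = ⌊8192/14⌋ = 585.
Step 4: Compare |C| = 280 to 585: satisfied.
The claimed |C| lies below the Hamming bound.


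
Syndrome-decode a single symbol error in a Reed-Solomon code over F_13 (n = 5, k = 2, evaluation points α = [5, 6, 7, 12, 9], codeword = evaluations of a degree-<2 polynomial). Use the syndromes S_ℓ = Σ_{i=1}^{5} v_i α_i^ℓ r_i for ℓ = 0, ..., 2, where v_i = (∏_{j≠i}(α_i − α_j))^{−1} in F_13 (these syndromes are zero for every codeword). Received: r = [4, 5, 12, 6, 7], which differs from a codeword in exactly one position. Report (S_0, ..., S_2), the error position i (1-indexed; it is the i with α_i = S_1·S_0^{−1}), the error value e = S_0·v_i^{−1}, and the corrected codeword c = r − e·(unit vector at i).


S = (11, 1, 6), error at position 2, error magnitude e = 10, c = [4, 8, 12, 6, 7].

Step 1: column multipliers v_i = (∏_{j≠i}(α_i − α_j))^{−1} mod 13.
  i = 1 (α = 5): (5−6)(5−7)(5−12)(5−9) = (−1)·(−2)·(−7)·(−4) = 56 ≡ 4, so v_1 = 4^{−1} = 10 (mod 13).
  i = 2 (α = 6): (6−5)(6−7)(6−12)(6−9) = 1·(−1)·(−6)·(−3) = −18 ≡ 8, so v_2 = 8^{−1} = 5 (mod 13).
  i = 3 (α = 7): (7−5)(7−6)(7−12)(7−9) = 2·1·(−5)·(−2) = 20 ≡ 7, so v_3 = 7^{−1} = 2 (mod 13).
  i = 4 (α = 12): (12−5)(12−6)(12−7)(12−9) = 7·6·5·3 = 630 ≡ 6, so v_4 = 6^{−1} = 11 (mod 13).
  i = 5 (α = 9): (9−5)(9−6)(9−7)(9−12) = 4·3·2·(−3) = −72 ≡ 6, so v_5 = 6^{−1} = 11 (mod 13).
  v = [10, 5, 2, 11, 11].
Step 2: syndromes of r = [4, 5, 12, 6, 7] (all sums mod 13).
  S_0 = Σ v_i r_i = 10·4 + 5·5 + 2·12 + 11·6 + 11·7 = 232 ≡ 11.
  S_1 = Σ v_i α_i r_i = 10·5·4 + 5·6·5 + 2·7·12 + 11·12·6 + 11·9·7 = 2003 ≡ 1.
  α_i^2 mod 13 = [12, 10, 10, 1, 3].
  S_2 = Σ v_i α_i^2 r_i = 10·12·4 + 5·10·5 + 2·10·12 + 11·1·6 + 11·3·7 = 1267 ≡ 6.
  S = (11, 1, 6) ≠ 0, so r is not a codeword (an error is present).
Step 3: locate the error. For a single error e at position i, S_ℓ = v_i·e·α_i^ℓ, so α_err = S_1/S_0.
  S_0^{−1} = 11^{−1} = 6 (mod 13), so α_err = 1·6 = 6 ≡ 6 = α_2. Error position i = 2.
  Consistency check: S_2/S_1 = 6·1 = 6 ≡ 6 = α_err ✓ (single-error assumption holds).
Step 4: error magnitude e = S_0/v_2 = S_0·∏_{j≠2}(α_2 − α_j) = 11·8 = 88 ≡ 10 (mod 13).
Step 5: correct position 2: c_2 = r_2 − e = 5 − 10 ≡ 8 (mod 13). Hence c = [4, 8, 12, 6, 7].
  Check: interpolating c through the α_i gives m(x) = 10 + 4·x (degree < 2) with m(α_i) = c_i for every i, so c is indeed a codeword.


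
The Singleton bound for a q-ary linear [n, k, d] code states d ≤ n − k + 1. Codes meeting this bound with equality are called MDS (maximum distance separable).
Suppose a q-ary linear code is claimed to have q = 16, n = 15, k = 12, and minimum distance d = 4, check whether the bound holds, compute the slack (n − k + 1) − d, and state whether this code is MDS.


Singleton RHS = n − k + 1 = 4, slack = 0, bound satisfied, MDS.

Singleton bound: d ≤ n − k + 1.
Here n = 15, k = 12, so n − k + 1 = 4.
Given d = 4, check d ≤ 4: YES.
Slack = (n − k + 1) − d = 0.
The code is MDS (slack = 0).
Description: the claimed parameters are [15, 12, 4]_16; such a code would be MDS (meets Singleton bound).


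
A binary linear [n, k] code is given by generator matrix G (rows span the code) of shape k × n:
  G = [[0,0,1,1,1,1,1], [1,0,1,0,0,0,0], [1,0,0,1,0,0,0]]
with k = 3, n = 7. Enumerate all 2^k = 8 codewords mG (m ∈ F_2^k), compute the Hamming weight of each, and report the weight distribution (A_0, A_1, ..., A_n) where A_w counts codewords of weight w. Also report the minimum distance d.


Weight distribution: A_0 = 1, A_2 = 3, A_3 = 1, A_5 = 3. Minimum distance d = 2.

Enumerate all 2^3 = 8 messages m ∈ F_2^3.
For each, compute codeword c = mG in F_2^7, then tally its weight.
  m = 000 → c = 0000000, weight = 0.
  m = 100 → c = 0011111, weight = 5.
  m = 010 → c = 1010000, weight = 2.
  m = 110 → c = 1001111, weight = 5.
  m = 001 → c = 1001000, weight = 2.
  m = 101 → c = 1010111, weight = 5.
  m = 011 → c = 0011000, weight = 2.
  m = 111 → c = 0000111, weight = 3.
Tally weights:
  weight 0: 1 codewords.
  weight 2: 3 codewords.
  weight 3: 1 codewords.
  weight 5: 3 codewords.
Minimum distance d = smallest w > 0 with A_w > 0 = 2.
Sanity: Σ A_w = 8 = 2^3 = 8 ✓.
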